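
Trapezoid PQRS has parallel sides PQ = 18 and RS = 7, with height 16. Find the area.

A trapezoid's area equals the midsegment times the height.
The midsegment is (18 + 7) / 2 = 25/2.
Area = 25/2 * 16 = 200.

200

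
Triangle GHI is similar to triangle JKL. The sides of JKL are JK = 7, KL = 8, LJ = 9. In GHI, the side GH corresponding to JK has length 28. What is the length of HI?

Similar triangles have proportional sides. Setting up the proportion:
GH / JK = HI / KL
28 / 7 = HI / 8
HI = 8 * 28 / 7 = 32.

32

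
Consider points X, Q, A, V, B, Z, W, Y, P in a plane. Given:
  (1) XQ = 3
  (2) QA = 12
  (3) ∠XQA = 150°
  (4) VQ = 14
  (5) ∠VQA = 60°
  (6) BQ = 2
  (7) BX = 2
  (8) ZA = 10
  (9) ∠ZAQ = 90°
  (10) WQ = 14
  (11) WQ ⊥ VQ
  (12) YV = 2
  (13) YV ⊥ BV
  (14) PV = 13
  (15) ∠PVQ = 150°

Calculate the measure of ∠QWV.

Step 1: By the law of cosines on triangle WQV: WV² = 14² + 14² − 2·14·14·cos(90°) = 392, so WV = 14·√2.
Step 2: By the inverse law of cosines on triangle QWV: cos(∠QWV) = (14² + (14·√2)² − 14²) / (2·14·14·√2) = 392/554.37 = 0.7071, so ∠QWV = 45°.

Therefore, the measure of angle ∠QWV = 45°.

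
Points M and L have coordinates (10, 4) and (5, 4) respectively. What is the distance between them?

The horizontal distance is |5 - 10| = 5 and the vertical distance is |4 - 4| = 0.
By the Pythagorean theorem, d = sqrt(5^2 + 0^2) = sqrt(25) = 5.

5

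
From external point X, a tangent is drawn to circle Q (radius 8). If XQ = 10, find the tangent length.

tangent = √(d² - r²) = √(10² - 8²) = √(100 - 64) = √36 = 6

6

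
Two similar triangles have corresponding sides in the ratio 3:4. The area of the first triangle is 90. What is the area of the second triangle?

For similar figures, the area ratio equals the square of the side ratio.
Side ratio (the first triangle to the second triangle) = 3:4, so area ratio = 3^2:4^2 = 9:16.
If the area of the first triangle is 90, then the area of the second triangle = 90 * (16/9) = 160.

160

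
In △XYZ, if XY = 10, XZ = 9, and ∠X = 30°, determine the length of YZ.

By the law of cosines: YZ^2 = XY^2 + XZ^2 - 2*XY*XZ*cos(X)
YZ^2 = 10^2 + 9^2 - 2*10*9*cos(30°)
YZ^2 = 100 + 81 - 180*(sqrt(3)/2)
YZ^2 = 181 - 90*sqrt(3)
YZ = sqrt(181 - 90*sqrt(3))

sqrt(181 - 90*sqrt(3))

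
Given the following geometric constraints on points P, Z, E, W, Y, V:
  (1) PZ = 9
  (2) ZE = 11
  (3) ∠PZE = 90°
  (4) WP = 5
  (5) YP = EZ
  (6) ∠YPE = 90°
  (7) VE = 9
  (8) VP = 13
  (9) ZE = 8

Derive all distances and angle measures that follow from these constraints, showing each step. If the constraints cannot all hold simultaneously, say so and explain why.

These constraints are not satisfiable: (2) ZE = 11 and (9) ZE = 8 assign two different lengths to the same segment. No planar figure meets all of them, so nothing further can be derived.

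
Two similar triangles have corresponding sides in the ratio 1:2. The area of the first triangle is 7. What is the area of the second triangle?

The ratio of areas of similar triangles = (side ratio)^2.
Side ratio = 1:2, so area ratio = 1:4.
Area of the second triangle / Area of the first triangle = 4/1
Area of the second triangle = 7 * 4/1 = 28

28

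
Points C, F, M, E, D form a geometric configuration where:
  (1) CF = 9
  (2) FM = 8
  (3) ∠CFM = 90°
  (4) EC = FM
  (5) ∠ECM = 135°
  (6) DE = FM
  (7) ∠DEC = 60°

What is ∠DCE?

From the given relations: EC = FM = 8; DE = FM = 8.
Step 1: By the law of cosines on triangle CED: CD² = 8² + 8² − 2·8·8·cos(60°) = 64, so CD = 8.
Step 2: By the inverse law of cosines on triangle DCE: cos(∠DCE) = (8² + 8² − 8²) / (2·8·8) = 64/128 = 0.5, so ∠DCE = 60°.

Therefore, the measure of angle ∠DCE = 60°.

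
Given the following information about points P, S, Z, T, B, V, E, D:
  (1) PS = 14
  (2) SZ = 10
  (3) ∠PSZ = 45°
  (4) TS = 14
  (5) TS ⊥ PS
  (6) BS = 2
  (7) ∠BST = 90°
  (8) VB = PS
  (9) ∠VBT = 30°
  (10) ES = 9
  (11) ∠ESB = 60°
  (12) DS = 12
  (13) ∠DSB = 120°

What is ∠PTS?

Step 1: By the law of cosines on triangle TSP: TP² = 14² + 14² − 2·14·14·cos(90°) = 392, so TP = 14·√2.
Step 2: By the inverse law of cosines on triangle PTS: cos(∠PTS) = ((14·√2)² + 14² − 14²) / (2·14·√2·14) = 392/554.37 = 0.7071, so ∠PTS = 45°.

Therefore, the measure of angle ∠PTS = 45°.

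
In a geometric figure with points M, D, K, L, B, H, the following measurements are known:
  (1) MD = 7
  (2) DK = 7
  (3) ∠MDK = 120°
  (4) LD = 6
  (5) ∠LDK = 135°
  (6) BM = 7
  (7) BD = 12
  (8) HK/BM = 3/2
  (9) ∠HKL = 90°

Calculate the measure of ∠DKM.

Step 1: By the law of cosines on triangle KDM: KM² = 7² + 7² − 2·7·7·cos(120°) = 147, so KM = 7·√3.
Step 2: By the inverse law of cosines on triangle DKM: cos(∠DKM) = (7² + (7·√3)² − 7²) / (2·7·7·√3) = 147/169.74 = 0.866, so ∠DKM = 30°.

Therefore, the measure of angle ∠DKM = 30°.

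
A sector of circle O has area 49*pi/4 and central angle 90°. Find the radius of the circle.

The sector covers 90°/360° = 1/4 of the full circle.
Full circle area = 49*pi/4 / 1/4 = 49*pi.
Since full area = πr², we get r² = 49*pi/π = 49, so r = 7.

7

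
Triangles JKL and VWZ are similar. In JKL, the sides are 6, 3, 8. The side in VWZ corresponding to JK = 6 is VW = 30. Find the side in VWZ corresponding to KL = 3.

Similar triangles have proportional sides. Setting up the proportion:
VW / JK = WZ / KL
30 / 6 = WZ / 3
WZ = 3 * 30 / 6 = 15.

15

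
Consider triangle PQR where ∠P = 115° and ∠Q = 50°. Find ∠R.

angle R = 180 - 115 - 50 = 15 degrees.

15 degrees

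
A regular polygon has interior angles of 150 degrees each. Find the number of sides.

Exterior angle = 180 - 150 = 30. n = 360 / 30 = 12.

12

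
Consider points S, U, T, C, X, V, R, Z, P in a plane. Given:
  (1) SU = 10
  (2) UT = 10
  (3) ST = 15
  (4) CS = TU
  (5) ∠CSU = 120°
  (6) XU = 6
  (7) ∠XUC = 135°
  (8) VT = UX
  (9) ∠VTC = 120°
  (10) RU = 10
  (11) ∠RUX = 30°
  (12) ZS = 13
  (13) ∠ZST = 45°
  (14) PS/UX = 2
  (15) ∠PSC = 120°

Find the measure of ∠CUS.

From the given relations: CS = TU = 10.
Step 1: By the law of cosines on triangle USC: UC² = 10² + 10² − 2·10·10·cos(120°) = 300, so UC = 10·√3.
Step 2: By the inverse law of cosines on triangle CUS: cos(∠CUS) = ((10·√3)² + 10² − 10²) / (2·10·√3·10) = 300/346.41 = 0.866, so ∠CUS = 30°.

Therefore, the measure of angle ∠CUS = 30°.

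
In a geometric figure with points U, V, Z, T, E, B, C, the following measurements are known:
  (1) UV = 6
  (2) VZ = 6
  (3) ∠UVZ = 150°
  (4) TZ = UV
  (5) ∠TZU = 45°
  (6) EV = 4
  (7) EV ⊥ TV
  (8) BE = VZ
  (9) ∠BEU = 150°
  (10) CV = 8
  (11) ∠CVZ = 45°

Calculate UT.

From the given relations: TZ = UV = 6.
Step 1: By the law of cosines on triangle ZVU: ZU² = 6² + 6² − 2·6·6·cos(150°) = 134.35, so ZU ≈ 11.59.
Step 2: By the law of cosines on triangle UZT: UT² = 11.59² + 6² − 2·11.59·6·cos(45°) = 72, so UT = 6·√2.

Therefore, the length of UT = 6·√2.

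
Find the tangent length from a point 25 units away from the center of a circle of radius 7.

Let T be the point of tangency. Then OT ⊥ MT (radius ⊥ tangent).
In right triangle OTM: OM² = OT² + MT²
25² = 7² + MT²
MT² = 576, MT = 24

24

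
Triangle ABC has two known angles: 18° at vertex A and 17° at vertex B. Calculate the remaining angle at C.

angle C = 180 - 18 - 17 = 145 degrees.

145 degrees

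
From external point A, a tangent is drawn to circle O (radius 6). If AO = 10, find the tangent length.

The tangent, radius, and line from the external point to the center form a right triangle.
The right angle is where the tangent meets the radius.
By the Pythagorean theorem: tangent² + 6² = 10²
tangent² = 100 - 36 = 64
tangent = 8

8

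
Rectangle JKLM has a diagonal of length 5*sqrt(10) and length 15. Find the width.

Using the Pythagorean theorem: d^2 = a^2 + b^2
b^2 = d^2 - a^2
b^2 = 250 - 225
b^2 = 25
b = sqrt(25) = 5

5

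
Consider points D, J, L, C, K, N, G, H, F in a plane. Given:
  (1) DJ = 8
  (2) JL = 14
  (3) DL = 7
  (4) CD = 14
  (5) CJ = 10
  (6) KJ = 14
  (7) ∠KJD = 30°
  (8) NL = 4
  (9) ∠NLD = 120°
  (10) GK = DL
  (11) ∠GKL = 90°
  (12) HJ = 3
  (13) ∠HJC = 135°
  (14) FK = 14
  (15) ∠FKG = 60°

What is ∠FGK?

From the given relations: GK = DL = 7.
Step 1: By the law of cosines on triangle GKF: GF² = 7² + 14² − 2·7·14·cos(60°) = 147, so GF = 7·√3.
Step 2: By the inverse law of cosines on triangle FGK: cos(∠FGK) = ((7·√3)² + 7² − 14²) / (2·7·√3·7) = 0/169.74 = 0, so ∠FGK = 90°.

Therefore, the measure of angle ∠FGK = 90°.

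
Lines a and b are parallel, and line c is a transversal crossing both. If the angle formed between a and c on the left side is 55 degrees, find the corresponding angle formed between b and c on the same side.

When a transversal crosses parallel lines, angles in the same position at each intersection are called corresponding angles.
These are always equal, so the answer is 55 degrees.

55 degrees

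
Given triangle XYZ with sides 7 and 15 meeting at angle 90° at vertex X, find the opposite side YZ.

Since angle X = 90°, this is a right triangle and the law of cosines reduces to the Pythagorean theorem.
YZ^2 = 7^2 + 15^2 = 274
YZ = sqrt(274)

sqrt(274)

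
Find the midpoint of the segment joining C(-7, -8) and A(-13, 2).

The midpoint is the point halfway along the segment.
Move half the horizontal distance: -7 + (-13 - -7)/2 = -7 + -6/2 = -10
Move half the vertical distance: -8 + (2 - -8)/2 = -8 + 10/2 = -3
Midpoint = (-10, -3)

(-10, -3)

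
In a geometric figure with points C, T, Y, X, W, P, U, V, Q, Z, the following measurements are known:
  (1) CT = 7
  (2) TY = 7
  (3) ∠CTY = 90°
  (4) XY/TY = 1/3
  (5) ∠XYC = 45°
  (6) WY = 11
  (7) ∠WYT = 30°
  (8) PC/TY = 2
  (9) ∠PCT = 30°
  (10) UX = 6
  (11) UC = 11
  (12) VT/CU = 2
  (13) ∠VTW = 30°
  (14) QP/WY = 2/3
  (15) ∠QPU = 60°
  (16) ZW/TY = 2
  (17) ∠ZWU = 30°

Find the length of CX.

From the given relations: XY = 1/3·TY = 1/3·7 ≈ 2.33.
Step 1: By the law of cosines on triangle CTY: CY² = 7² + 7² − 2·7·7·cos(90°) = 98, so CY = 7·√2.
Step 2: By the law of cosines on triangle CYX: CX² = (7·√2)² + 2.33² − 2·7·√2·2.33·cos(45°) = 70.78, so CX = 7/3·√13.

Therefore, the length of CX = 7/3·√13.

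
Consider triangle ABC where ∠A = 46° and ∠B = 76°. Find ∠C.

angle C = 180 - 46 - 76 = 58 degrees.

58 degrees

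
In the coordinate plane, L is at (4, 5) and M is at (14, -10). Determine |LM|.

d = sqrt((10)^2 + (-15)^2) = sqrt(325) = 5*sqrt(13)

5*sqrt(13)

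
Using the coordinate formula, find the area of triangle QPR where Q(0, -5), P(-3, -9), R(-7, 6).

Using the Shoelace formula for a triangle:
Area = (1/2)|x0(y1 - y2) + x1(y2 - y0) + x2(y0 - y1)|
Area = (1/2)|0(-9 - 6) + -3(6 - -5) + -7(-5 - -9)|
Area = (1/2)|0 + -33 + -28|
Area = (1/2)|-61|
Area = (1/2)(61)
Area = 61/2

61/2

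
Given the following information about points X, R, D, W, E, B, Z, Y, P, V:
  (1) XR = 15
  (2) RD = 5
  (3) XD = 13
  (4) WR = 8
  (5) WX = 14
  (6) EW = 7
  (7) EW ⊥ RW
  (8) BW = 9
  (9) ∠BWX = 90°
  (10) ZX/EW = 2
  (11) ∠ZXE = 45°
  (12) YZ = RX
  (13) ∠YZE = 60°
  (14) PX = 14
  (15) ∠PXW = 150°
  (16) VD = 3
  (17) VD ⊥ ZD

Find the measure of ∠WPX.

Step 1: By the law of cosines on triangle PXW: PW² = 14² + 14² − 2·14·14·cos(150°) = 731.48, so PW ≈ 27.05.
Step 2: By the inverse law of cosines on triangle WPX: cos(∠WPX) = (27.05² + 14² − 14²) / (2·27.05·14) = 731.48/757.29 = 0.9659, so ∠WPX = 15°.

Therefore, the measure of angle ∠WPX = 15°.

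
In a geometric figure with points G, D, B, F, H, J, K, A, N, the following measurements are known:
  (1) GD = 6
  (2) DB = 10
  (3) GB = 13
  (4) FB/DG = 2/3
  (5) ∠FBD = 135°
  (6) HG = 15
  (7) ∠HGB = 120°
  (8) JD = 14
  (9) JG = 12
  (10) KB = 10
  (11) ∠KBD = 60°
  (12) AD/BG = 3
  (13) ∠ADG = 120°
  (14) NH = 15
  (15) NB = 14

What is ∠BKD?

Step 1: By the law of cosines on triangle KBD: KD² = 10² + 10² − 2·10·10·cos(60°) = 100, so KD = 10.
Step 2: By the inverse law of cosines on triangle BKD: cos(∠BKD) = (10² + 10² − 10²) / (2·10·10) = 100/200 = 0.5, so ∠BKD = 60°.

Therefore, the measure of angle ∠BKD = 60°.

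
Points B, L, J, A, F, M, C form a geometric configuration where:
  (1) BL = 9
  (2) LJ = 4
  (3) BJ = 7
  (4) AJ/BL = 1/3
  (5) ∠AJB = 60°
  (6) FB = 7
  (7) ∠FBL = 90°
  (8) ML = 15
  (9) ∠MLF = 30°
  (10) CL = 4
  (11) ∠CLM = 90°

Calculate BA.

From the given relations: AJ = 1/3·BL = 1/3·9 = 3.
Step 1: By the law of cosines on triangle BJA: BA² = 7² + 3² − 2·7·3·cos(60°) = 37, so BA = √37.

Therefore, the length of BA = √37.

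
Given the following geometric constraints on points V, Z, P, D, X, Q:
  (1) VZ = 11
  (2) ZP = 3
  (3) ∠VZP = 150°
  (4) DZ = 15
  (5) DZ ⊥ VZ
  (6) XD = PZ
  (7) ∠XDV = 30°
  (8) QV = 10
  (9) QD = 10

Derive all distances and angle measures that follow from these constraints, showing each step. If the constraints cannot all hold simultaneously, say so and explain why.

The constraints are consistent.

From the given relations:
  XD = PZ = 3

Step 1: From VZ = 11, ZP = 3, and ∠VZP = 150°, by the law of cosines:
  VP² = VZ² + ZP² - 2·VZ·ZP·cos(150°) = 121 + 9 + 57.16 = 187.2
  VP ≈ 13.68

Step 2: From VZ = 11, ZD = 15, and ∠VZD = 90°, by the law of cosines:
  VD² = VZ² + ZD² - 2·VZ·ZD·cos(90°) = 121 + 225 - 0 = 346
  VD ≈ 18.6

Step 3: From VD = 18.6, DX = 3, and ∠VDX = 30°, by the law of cosines:
  VX² = VD² + DX² - 2·VD·DX·cos(30°) = 346 + 9 - 96.65 = 258.3
  VX ≈ 16.07

Step 4: From VD = 18.6, VQ = 10, DQ = 10, by the inverse law of cosines:
  cos(∠DVQ) = (VD² + VQ² - DQ²) / (2·VD·VQ)
  ∠DVQ = 21.56°

Step 5: From VD = 18.6, VZ = 11, DZ = 15, by the inverse law of cosines:
  cos(∠DVZ) = (VD² + VZ² - DZ²) / (2·VD·VZ)
  ∠DVZ = 53.75°

Step 6: From VP = 13.68, VZ = 11, PZ = 3, by the inverse law of cosines:
  cos(∠PVZ) = (VP² + VZ² - PZ²) / (2·VP·VZ)
  ∠PVZ = 6.29°

Step 7: From PV = 13.68, PZ = 3, VZ = 11, by the inverse law of cosines:
  cos(∠VPZ) = (PV² + PZ² - VZ²) / (2·PV·PZ)
  ∠VPZ = 23.71°

Step 8: From DQ = 10, DV = 18.6, QV = 10, by the inverse law of cosines:
  cos(∠QDV) = (DQ² + DV² - QV²) / (2·DQ·DV)
  ∠QDV = 21.56°

Step 9: From DV = 18.6, DZ = 15, VZ = 11, by the inverse law of cosines:
  cos(∠VDZ) = (DV² + DZ² - VZ²) / (2·DV·DZ)
  ∠VDZ = 36.25°

Step 10: From QD = 10, QV = 10, DV = 18.6, by the inverse law of cosines:
  cos(∠DQV) = (QD² + QV² - DV²) / (2·QD·QV)
  ∠DQV = 136.89°

Step 11: From VD = 18.6, VX = 16.07, DX = 3, by the inverse law of cosines:
  cos(∠DVX) = (VD² + VX² - DX²) / (2·VD·VX)
  ∠DVX = 5.35°

Step 12: From XD = 3, XV = 16.07, DV = 18.6, by the inverse law of cosines:
  cos(∠DXV) = (XD² + XV² - DV²) / (2·XD·XV)
  ∠DXV = 144.65°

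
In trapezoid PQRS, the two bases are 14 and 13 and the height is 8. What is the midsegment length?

The midsegment of a trapezoid = (base1 + base2) / 2
midsegment = (14 + 13) / 2
midsegment = 27 / 2
midsegment = 27/2

27/2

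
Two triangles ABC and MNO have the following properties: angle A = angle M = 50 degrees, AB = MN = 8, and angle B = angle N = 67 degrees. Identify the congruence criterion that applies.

The given information provides:
angle A = angle M = 50 degrees, AB = MN = 8, and angle B = angle N = 67 degrees
This matches the ASA congruence theorem.
Two pairs of corresponding angles and the included side are equal (Angle-Side-Angle).

ASA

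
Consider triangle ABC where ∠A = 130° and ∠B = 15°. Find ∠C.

The interior angles sum to 180°: angle C = 180 - 130 - 15 = 35°.
The triangle is obtuse (angles 130°, 15°, 35°).

35 degrees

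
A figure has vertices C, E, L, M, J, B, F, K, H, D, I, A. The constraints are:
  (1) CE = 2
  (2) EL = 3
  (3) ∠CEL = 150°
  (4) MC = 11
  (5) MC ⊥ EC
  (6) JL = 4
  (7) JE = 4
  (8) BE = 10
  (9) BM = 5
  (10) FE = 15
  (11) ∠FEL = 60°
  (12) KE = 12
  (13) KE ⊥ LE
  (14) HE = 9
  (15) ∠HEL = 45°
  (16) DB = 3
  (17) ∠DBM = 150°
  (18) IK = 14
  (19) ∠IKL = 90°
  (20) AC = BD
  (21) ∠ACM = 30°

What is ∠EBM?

Step 1: By the law of cosines on triangle ECM: EM² = 2² + 11² − 2·2·11·cos(90°) = 125, so EM = 5·√5.
Step 2: By the inverse law of cosines on triangle EBM: cos(∠EBM) = (10² + 5² − (5·√5)²) / (2·10·5) = 0/100 = 0, so ∠EBM = 90°.

Therefore, the measure of angle ∠EBM = 90°.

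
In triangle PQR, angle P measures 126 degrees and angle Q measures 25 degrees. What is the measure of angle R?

angle R = 180 - 126 - 25 = 29 degrees.

29 degrees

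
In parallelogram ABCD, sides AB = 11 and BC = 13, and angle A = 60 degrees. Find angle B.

Consecutive angles are supplementary: angle B = 180 - 60 = 120 degrees.

120 degrees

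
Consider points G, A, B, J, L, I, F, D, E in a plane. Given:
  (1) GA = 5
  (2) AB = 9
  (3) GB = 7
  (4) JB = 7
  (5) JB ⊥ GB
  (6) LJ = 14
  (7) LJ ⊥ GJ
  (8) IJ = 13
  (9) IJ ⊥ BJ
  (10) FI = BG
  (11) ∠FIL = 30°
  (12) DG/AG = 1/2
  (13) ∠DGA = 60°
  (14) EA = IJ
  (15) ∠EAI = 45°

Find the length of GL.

Step 1: By the law of cosines on triangle JBG: JG² = 7² + 7² − 2·7·7·cos(90°) = 98, so JG = 7·√2.
Step 2: By the law of cosines on triangle GJL: GL² = (7·√2)² + 14² − 2·7·√2·14·cos(90°) = 294, so GL = 7·√6.

Therefore, the length of GL = 7·√6.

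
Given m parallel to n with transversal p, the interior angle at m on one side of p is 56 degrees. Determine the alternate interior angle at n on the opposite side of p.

Alternate interior angles are equal: 56 degrees.

56 degrees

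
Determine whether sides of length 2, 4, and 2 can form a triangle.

Check the triangle inequality: 2 + 2 = 4 ≤ 4.
Since the sum of two sides does not exceed the third, no triangle can be formed.

No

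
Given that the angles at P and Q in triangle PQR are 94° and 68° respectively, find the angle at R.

angle R = 180 - 94 - 68 = 18 degrees.

18 degrees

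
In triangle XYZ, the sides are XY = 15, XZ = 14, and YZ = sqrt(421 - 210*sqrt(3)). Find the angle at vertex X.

When all three sides of a triangle are known, the law of cosines can be rearranged to find any angle.
cos(C) = (a² + b² - c²) / (2ab) gives cos(X) = sqrt(3)/2.
Taking the inverse cosine: X = 30°.

30°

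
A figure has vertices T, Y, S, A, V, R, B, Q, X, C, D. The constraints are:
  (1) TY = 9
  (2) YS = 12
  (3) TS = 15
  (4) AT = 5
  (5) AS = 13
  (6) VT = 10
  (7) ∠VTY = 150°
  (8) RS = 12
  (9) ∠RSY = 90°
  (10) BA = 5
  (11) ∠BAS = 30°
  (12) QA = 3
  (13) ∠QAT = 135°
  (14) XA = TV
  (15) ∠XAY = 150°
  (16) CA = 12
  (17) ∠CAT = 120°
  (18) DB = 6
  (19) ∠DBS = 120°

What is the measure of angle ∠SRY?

Step 1: By the law of cosines on triangle RSY: RY² = 12² + 12² − 2·12·12·cos(90°) = 288, so RY = 12·√2.
Step 2: By the inverse law of cosines on triangle SRY: cos(∠SRY) = (12² + (12·√2)² − 12²) / (2·12·12·√2) = 288/407.29 = 0.7071, so ∠SRY = 45°.

Therefore, the measure of angle ∠SRY = 45°.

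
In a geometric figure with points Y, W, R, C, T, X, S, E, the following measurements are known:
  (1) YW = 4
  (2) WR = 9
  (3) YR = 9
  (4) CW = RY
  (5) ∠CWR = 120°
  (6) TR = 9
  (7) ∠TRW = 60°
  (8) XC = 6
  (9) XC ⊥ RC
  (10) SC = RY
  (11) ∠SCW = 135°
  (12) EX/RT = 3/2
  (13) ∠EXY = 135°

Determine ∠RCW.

From the given relations: CW = RY = 9.
Step 1: By the law of cosines on triangle CWR: CR² = 9² + 9² − 2·9·9·cos(120°) = 243, so CR = 9·√3.
Step 2: By the inverse law of cosines on triangle RCW: cos(∠RCW) = ((9·√3)² + 9² − 9²) / (2·9·√3·9) = 243/280.59 = 0.866, so ∠RCW = 30°.

Therefore, the measure of angle ∠RCW = 30°.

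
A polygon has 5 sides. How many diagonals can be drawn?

Total line segments between 5 vertices = C(5,2) = 10.
Subtract the 5 sides: 10 - 5 = 5 diagonals.

5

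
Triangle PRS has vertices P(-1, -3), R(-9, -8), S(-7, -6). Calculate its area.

The Shoelace formula computes the area from vertex coordinates by summing cross products.
For vertices (-1,-3), (-9,-8), (-7,-6):
Signed sum = -1*-8 - -9*-3 + -9*-6 - -7*-8 + -7*-3 - -1*-6
= -19 + -2 + 15 = -6
Area = (1/2)|-6| = 3.

3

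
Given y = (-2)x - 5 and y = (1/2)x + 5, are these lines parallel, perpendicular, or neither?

Slope of line 1: m1 = -2
Slope of line 2: m2 = 1/2
m1 * m2 = (-2) * (1/2) = -1 = -1, so the lines are perpendicular.

Perpendicular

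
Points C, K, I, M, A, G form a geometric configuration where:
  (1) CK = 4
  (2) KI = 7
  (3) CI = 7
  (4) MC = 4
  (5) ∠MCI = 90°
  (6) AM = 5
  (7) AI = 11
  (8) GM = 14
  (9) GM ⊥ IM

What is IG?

Step 1: By the law of cosines on triangle ICM: IM² = 7² + 4² − 2·7·4·cos(90°) = 65, so IM = √65.
Step 2: By the law of cosines on triangle IMG: IG² = √65² + 14² − 2·√65·14·cos(90°) = 261, so IG = 3·√29.

Therefore, the length of IG = 3·√29.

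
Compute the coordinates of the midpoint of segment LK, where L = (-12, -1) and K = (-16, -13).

The midpoint is the average of the coordinates:
x: (-12 + -16)/2 = -14
y: (-1 + -13)/2 = -7
Midpoint = (-14, -7)

(-14, -7)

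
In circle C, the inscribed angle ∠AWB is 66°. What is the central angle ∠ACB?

Central angle = 2 × 66° = 132° (inscribed angle theorem).

132°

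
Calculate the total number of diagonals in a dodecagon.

Each of the 12 vertices connects to 9 non-adjacent vertices via diagonals.
Total connections = 12 × 9 = 108, but each diagonal is counted twice.
Number of diagonals = 108 / 2 = 54.

54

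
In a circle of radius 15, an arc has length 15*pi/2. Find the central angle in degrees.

θ = 360 × 15*pi/2 / (2π × 15) = 90° (rearranging arc length formula).

90°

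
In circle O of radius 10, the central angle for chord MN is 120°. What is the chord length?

Drop a perpendicular from the center to the chord, bisecting both the chord and the central angle.
Each half-chord = r sin(θ/2) = 10 sin(60°).
The full chord = 2 × 10 × sin(60°) = 10*sqrt(3).

10*sqrt(3)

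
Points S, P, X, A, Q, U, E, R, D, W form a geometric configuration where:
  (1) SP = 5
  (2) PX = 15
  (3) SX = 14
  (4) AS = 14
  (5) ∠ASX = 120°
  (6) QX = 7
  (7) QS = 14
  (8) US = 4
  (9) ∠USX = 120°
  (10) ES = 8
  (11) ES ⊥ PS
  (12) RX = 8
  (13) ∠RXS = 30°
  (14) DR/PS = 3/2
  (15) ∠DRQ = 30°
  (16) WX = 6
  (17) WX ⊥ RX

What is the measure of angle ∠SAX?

Step 1: By the law of cosines on triangle ASX: AX² = 14² + 14² − 2·14·14·cos(120°) = 588, so AX = 14·√3.
Step 2: By the inverse law of cosines on triangle SAX: cos(∠SAX) = (14² + (14·√3)² − 14²) / (2·14·14·√3) = 588/678.96 = 0.866, so ∠SAX = 30°.

Therefore, the measure of angle ∠SAX = 30°.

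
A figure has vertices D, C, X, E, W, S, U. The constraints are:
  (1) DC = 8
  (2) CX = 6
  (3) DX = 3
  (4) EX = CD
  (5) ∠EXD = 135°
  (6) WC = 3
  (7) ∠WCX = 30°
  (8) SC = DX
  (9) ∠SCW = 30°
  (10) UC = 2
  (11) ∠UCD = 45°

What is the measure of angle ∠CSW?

From the given relations: SC = DX = 3.
Step 1: By the law of cosines on triangle SCW: SW² = 3² + 3² − 2·3·3·cos(30°) = 2.41, so SW ≈ 1.55.
Step 2: By the inverse law of cosines on triangle CSW: cos(∠CSW) = (3² + 1.55² − 3²) / (2·3·1.55) = 2.41/9.32 = 0.2588, so ∠CSW = 75°.

Therefore, the measure of angle ∠CSW = 75°.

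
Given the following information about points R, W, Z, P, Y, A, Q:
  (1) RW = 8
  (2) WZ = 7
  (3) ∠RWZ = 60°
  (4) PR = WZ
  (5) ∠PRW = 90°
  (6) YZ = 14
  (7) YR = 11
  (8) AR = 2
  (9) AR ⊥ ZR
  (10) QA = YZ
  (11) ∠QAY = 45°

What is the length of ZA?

Step 1: By the law of cosines on triangle ZWR: ZR² = 7² + 8² − 2·7·8·cos(60°) = 57, so ZR = √57.
Step 2: By the law of cosines on triangle ZRA: ZA² = √57² + 2² − 2·√57·2·cos(90°) = 61, so ZA = √61.

Therefore, the length of ZA = √61.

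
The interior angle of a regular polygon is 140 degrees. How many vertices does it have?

Exterior angle = 180 - 140 = 40. n = 360 / 40 = 9.

9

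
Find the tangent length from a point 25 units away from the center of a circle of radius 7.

The tangent, radius, and line from the external point to the center form a right triangle.
The right angle is where the tangent meets the radius.
By the Pythagorean theorem: tangent² + 7² = 25²
tangent² = 625 - 49 = 576
tangent = 24

24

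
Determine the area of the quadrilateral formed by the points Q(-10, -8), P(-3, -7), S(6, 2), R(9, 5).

Shoelace: sum of cross terms = 72, Area = (1/2)|72| = 36

36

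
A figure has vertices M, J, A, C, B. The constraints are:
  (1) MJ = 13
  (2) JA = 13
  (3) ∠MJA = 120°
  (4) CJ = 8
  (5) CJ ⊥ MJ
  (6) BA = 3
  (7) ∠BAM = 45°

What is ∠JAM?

Step 1: By the law of cosines on triangle AJM: AM² = 13² + 13² − 2·13·13·cos(120°) = 507, so AM = 13·√3.
Step 2: By the inverse law of cosines on triangle JAM: cos(∠JAM) = (13² + (13·√3)² − 13²) / (2·13·13·√3) = 507/585.43 = 0.866, so ∠JAM = 30°.

Therefore, the measure of angle ∠JAM = 30°.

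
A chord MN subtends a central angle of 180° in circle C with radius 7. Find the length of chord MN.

Chord = 2(7) sin(90°) = 14

14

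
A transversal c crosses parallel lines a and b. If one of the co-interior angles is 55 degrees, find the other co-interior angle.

Co-interior angles (same-side interior) formed by parallel lines and a transversal are supplementary (sum to 180 degrees).
The given angle is 55 degrees.
The co-interior angle = 180 - 55 = 125 degrees.

125 degrees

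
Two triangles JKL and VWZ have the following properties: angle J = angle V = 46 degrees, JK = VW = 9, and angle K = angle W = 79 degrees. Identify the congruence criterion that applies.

Consider the given information: angle J = angle V = 46 degrees, JK = VW = 9, and angle K = angle W = 79 degrees
This is not SAS or AAS: SAS requires two sides and the included angle between them. AAS requires two angles and a non-included side.
The correct criterion is ASA. Two pairs of corresponding angles and the included side are equal (Angle-Side-Angle).

ASA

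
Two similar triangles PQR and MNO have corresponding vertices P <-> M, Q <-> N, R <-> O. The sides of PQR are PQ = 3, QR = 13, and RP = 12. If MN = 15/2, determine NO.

Similar triangles have proportional sides. Setting up the proportion:
MN / PQ = NO / QR
15/2 / 3 = NO / 13
NO = 13 * 15/2 / 3 = 65/2.

65/2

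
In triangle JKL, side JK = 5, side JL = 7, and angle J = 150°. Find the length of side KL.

Law of cosines: KL^2 = 5^2 + 7^2 - 2(5)(7)cos(150°) = 35*sqrt(3) + 74, so KL = sqrt(35*sqrt(3) + 74).

sqrt(35*sqrt(3) + 74)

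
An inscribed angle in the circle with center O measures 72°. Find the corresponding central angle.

The inscribed angle theorem states that a central angle is always twice any inscribed angle that subtends the same arc.
Since the inscribed angle is 72°, the central angle = 2 × 72° = 144°.

144°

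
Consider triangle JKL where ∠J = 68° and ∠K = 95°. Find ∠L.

By the triangle angle sum property, the three interior angles of any triangle add up to 180°.
We know angle J = 68° and angle K = 95°, so their sum is 163°.
Therefore angle L = 180° - 163° = 17°.

17 degrees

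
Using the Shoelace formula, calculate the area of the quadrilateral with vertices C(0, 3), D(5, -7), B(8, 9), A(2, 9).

Shoelace: sum of cross terms = 146, Area = (1/2)|146| = 73

73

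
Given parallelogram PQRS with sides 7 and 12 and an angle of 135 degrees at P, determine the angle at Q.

Opposite sides of a parallelogram are parallel, so consecutive angles form co-interior angles on a transversal.
Co-interior angles sum to 180°, giving angle Q = 180 - 135 = 45 degrees.

45 degrees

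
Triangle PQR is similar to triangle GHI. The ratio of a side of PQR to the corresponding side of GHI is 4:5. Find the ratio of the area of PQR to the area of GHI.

Area ratio = (side ratio)^2 = (4/5)^2 = 16:25.

16:25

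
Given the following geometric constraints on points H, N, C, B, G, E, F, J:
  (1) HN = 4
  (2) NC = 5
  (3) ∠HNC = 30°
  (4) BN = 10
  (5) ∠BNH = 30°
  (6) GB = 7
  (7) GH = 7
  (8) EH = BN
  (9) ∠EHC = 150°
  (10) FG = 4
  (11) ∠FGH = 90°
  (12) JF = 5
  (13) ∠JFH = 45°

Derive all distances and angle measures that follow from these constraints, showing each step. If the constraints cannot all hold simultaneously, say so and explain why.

The constraints are consistent.

From the given relations:
  EH = BN = 10

Step 1: From HN = 4, NC = 5, and ∠HNC = 30°, by the law of cosines:
  HC² = HN² + NC² - 2·HN·NC·cos(30°) = 16 + 25 - 34.64 = 6.359
  HC ≈ 2.52

Step 2: From HN = 4, NB = 10, and ∠HNB = 30°, by the law of cosines:
  HB² = HN² + NB² - 2·HN·NB·cos(30°) = 16 + 100 - 69.28 = 46.72
  HB ≈ 6.84

Step 3: From HG = 7, GF = 4, and ∠HGF = 90°, by the law of cosines:
  HF² = HG² + GF² - 2·HG·GF·cos(90°) = 49 + 16 - 0 = 65
  HF = √65

Step 4: From HF = √65, FJ = 5, and ∠HFJ = 45°, by the law of cosines:
  HJ² = HF² + FJ² - 2·HF·FJ·cos(45°) = 65 + 25 - 57.01 = 32.99
  HJ ≈ 5.74

Step 5: From CH = 2.52, HE = 10, and ∠CHE = 150°, by the law of cosines:
  CE² = CH² + HE² - 2·CH·HE·cos(150°) = 6.359 + 100 + 43.68 = 150
  CE ≈ 12.25

Step 6: From HB = 6.84, HG = 7, BG = 7, by the inverse law of cosines:
  cos(∠BHG) = (HB² + HG² - BG²) / (2·HB·HG)
  ∠BHG = 60.78°

Step 7: From HB = 6.84, HN = 4, BN = 10, by the inverse law of cosines:
  cos(∠BHN) = (HB² + HN² - BN²) / (2·HB·HN)
  ∠BHN = 132.99°

Step 8: From HC = 2.52, HN = 4, CN = 5, by the inverse law of cosines:
  cos(∠CHN) = (HC² + HN² - CN²) / (2·HC·HN)
  ∠CHN = 97.52°

Step 9: From HF = √65, HG = 7, FG = 4, by the inverse law of cosines:
  cos(∠FHG) = (HF² + HG² - FG²) / (2·HF·HG)
  ∠FHG = 29.74°

Step 10: From CH = 2.52, CN = 5, HN = 4, by the inverse law of cosines:
  cos(∠HCN) = (CH² + CN² - HN²) / (2·CH·CN)
  ∠HCN = 52.48°

Step 11: From BG = 7, BH = 6.84, GH = 7, by the inverse law of cosines:
  cos(∠GBH) = (BG² + BH² - GH²) / (2·BG·BH)
  ∠GBH = 60.78°

Step 12: From BH = 6.84, BN = 10, HN = 4, by the inverse law of cosines:
  cos(∠HBN) = (BH² + BN² - HN²) / (2·BH·BN)
  ∠HBN = 17.01°

Step 13: From GB = 7, GH = 7, BH = 6.84, by the inverse law of cosines:
  cos(∠BGH) = (GB² + GH² - BH²) / (2·GB·GH)
  ∠BGH = 58.45°

Step 14: From FG = 4, FH = √65, GH = 7, by the inverse law of cosines:
  cos(∠GFH) = (FG² + FH² - GH²) / (2·FG·FH)
  ∠GFH = 60.26°

Step 15: From HF = √65, HJ = 5.74, FJ = 5, by the inverse law of cosines:
  cos(∠FHJ) = (HF² + HJ² - FJ²) / (2·HF·HJ)
  ∠FHJ = 37.99°

Step 16: From CE = 12.25, CH = 2.52, EH = 10, by the inverse law of cosines:
  cos(∠ECH) = (CE² + CH² - EH²) / (2·CE·CH)
  ∠ECH = 24.09°

Step 17: From EC = 12.25, EH = 10, CH = 2.52, by the inverse law of cosines:
  cos(∠CEH) = (EC² + EH² - CH²) / (2·EC·EH)
  ∠CEH = 5.91°

Step 18: From JF = 5, JH = 5.74, FH = √65, by the inverse law of cosines:
  cos(∠FJH) = (JF² + JH² - FH²) / (2·JF·JH)
  ∠FJH = 97.01°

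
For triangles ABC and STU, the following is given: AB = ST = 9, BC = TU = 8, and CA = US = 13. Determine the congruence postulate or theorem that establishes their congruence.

Consider the given information: AB = ST = 9, BC = TU = 8, and CA = US = 13
This is not ASA or HL: ASA requires two angles and the side between them. HL only applies to right triangles with matching hypotenuse and leg.
The correct criterion is SSS. All three pairs of corresponding sides are equal (Side-Side-Side).

SSS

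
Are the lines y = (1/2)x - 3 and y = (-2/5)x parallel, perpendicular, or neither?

Slope of line 1: m1 = 1/2
Slope of line 2: m2 = -2/5
m1 != m2 and m1*m2 = -1/5 != -1. Neither.

Neither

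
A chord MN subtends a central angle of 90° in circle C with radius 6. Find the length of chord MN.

Chord length = 2r sin(θ/2)
= 2 × 6 × sin(90°/2)
= 2 × 6 × sin(45°)
= 6*sqrt(2)

6*sqrt(2)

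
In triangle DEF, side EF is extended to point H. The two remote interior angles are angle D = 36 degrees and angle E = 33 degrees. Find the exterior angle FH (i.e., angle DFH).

The interior angle at F is 180 - 36 - 33 = 111 degrees.
The exterior angle and interior angle at F are supplementary:
Exterior angle = 180 - 111 = 69 degrees.

69 degrees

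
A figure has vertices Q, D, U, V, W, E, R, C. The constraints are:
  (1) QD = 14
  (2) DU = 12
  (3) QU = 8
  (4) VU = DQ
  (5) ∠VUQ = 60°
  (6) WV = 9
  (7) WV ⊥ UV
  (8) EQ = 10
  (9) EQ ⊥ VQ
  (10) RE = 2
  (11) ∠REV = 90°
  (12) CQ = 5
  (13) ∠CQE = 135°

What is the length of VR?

From the given relations: VU = DQ = 14.
Step 1: By the law of cosines on triangle VUQ: VQ² = 14² + 8² − 2·14·8·cos(60°) = 148, so VQ = 2·√37.
Step 2: By the law of cosines on triangle EQV: EV² = 10² + (2·√37)² − 2·10·2·√37·cos(90°) = 248, so EV = 2·√62.
Step 3: By the law of cosines on triangle VER: VR² = (2·√62)² + 2² − 2·2·√62·2·cos(90°) = 252, so VR = 6·√7.

Therefore, the length of VR = 6·√7.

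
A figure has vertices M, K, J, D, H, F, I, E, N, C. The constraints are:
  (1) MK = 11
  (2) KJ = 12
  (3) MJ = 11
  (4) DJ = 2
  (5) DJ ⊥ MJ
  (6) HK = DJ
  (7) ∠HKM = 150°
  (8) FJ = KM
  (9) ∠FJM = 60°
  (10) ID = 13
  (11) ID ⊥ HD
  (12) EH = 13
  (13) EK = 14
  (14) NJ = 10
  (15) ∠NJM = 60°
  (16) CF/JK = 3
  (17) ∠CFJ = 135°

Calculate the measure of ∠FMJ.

From the given relations: FJ = KM = 11.
Step 1: By the law of cosines on triangle MJF: MF² = 11² + 11² − 2·11·11·cos(60°) = 121, so MF = 11.
Step 2: By the inverse law of cosines on triangle FMJ: cos(∠FMJ) = (11² + 11² − 11²) / (2·11·11) = 121/242 = 0.5, so ∠FMJ = 60°.

Therefore, the measure of angle ∠FMJ = 60°.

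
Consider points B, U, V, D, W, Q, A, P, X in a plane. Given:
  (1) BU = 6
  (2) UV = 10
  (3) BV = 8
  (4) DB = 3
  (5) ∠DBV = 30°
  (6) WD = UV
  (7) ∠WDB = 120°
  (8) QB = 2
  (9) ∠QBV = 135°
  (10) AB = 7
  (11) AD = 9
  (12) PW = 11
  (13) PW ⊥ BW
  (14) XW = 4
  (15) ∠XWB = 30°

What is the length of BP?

From the given relations: WD = UV = 10.
Step 1: By the law of cosines on triangle BDW: BW² = 3² + 10² − 2·3·10·cos(120°) = 139, so BW = √139.
Step 2: By the law of cosines on triangle BWP: BP² = √139² + 11² − 2·√139·11·cos(90°) = 260, so BP = 2·√65.

Therefore, the length of BP = 2·√65.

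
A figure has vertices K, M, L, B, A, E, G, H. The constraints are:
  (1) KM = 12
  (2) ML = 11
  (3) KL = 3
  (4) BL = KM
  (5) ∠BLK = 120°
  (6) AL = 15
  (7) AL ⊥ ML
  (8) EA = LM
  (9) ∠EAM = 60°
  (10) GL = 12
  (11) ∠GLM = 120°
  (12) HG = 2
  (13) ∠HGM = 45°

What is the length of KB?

From the given relations: BL = KM = 12.
Step 1: By the law of cosines on triangle KLB: KB² = 3² + 12² − 2·3·12·cos(120°) = 189, so KB = 3·√21.

Therefore, the length of KB = 3·√21.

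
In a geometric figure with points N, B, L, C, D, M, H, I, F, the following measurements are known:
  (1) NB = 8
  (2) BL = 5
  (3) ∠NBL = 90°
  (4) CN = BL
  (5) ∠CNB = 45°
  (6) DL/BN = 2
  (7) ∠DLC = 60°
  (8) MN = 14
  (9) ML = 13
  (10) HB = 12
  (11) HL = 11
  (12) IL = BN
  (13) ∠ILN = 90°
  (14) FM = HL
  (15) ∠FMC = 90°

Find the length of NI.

From the given relations: IL = BN = 8.
Step 1: By the law of cosines on triangle LBN: LN² = 5² + 8² − 2·5·8·cos(90°) = 89, so LN = √89.
Step 2: By the law of cosines on triangle NLI: NI² = √89² + 8² − 2·√89·8·cos(90°) = 153, so NI = 3·√17.

Therefore, the length of NI = 3·√17.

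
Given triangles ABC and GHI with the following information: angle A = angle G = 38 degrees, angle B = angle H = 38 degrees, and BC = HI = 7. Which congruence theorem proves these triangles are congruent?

The given information provides:
angle A = angle G = 38 degrees, angle B = angle H = 38 degrees, and BC = HI = 7
This matches the AAS congruence theorem.
Two pairs of corresponding angles and a non-included side are equal (Angle-Angle-Side).

AAS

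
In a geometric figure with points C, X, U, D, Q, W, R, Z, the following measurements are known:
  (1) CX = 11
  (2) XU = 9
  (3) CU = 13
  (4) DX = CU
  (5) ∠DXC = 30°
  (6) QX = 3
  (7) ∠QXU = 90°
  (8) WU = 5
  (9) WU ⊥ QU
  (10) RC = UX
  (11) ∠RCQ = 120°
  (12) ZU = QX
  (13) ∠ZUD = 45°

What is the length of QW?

Step 1: By the law of cosines on triangle UXQ: UQ² = 9² + 3² − 2·9·3·cos(90°) = 90, so UQ = 3·√10.
Step 2: By the law of cosines on triangle QUW: QW² = (3·√10)² + 5² − 2·3·√10·5·cos(90°) = 115, so QW = √115.

Therefore, the length of QW = √115.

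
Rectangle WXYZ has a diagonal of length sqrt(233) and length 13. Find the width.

b = sqrt(d^2 - a^2) = sqrt(233 - 169) = sqrt(64) = 8

8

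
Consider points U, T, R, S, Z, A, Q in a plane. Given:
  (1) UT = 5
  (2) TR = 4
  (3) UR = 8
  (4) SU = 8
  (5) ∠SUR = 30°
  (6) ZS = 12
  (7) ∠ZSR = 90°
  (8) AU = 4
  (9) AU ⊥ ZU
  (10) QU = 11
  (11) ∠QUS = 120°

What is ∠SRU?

Step 1: By the law of cosines on triangle RUS: RS² = 8² + 8² − 2·8·8·cos(30°) = 17.15, so RS ≈ 4.14.
Step 2: By the inverse law of cosines on triangle SRU: cos(∠SRU) = (4.14² + 8² − 8²) / (2·4.14·8) = 17.15/66.26 = 0.2588, so ∠SRU = 75°.

Therefore, the measure of angle ∠SRU = 75°.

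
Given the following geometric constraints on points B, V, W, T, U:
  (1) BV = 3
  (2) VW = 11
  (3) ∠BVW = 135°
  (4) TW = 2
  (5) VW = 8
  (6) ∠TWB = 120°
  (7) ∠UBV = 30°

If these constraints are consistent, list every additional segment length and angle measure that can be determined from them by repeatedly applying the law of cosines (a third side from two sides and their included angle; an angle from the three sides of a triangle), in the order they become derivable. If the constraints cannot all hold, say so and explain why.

These constraints are not satisfiable: (2) VW = 11 and (5) VW = 8 assign two different lengths to the same segment. No planar figure meets all of them, so nothing further can be derived.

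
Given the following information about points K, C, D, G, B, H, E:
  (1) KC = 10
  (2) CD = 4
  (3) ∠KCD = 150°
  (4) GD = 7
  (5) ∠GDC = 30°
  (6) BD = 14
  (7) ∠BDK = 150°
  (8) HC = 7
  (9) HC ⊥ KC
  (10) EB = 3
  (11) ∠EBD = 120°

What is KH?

Step 1: By the law of cosines on triangle KCH: KH² = 10² + 7² − 2·10·7·cos(90°) = 149, so KH = √149.

Therefore, the length of KH = √149.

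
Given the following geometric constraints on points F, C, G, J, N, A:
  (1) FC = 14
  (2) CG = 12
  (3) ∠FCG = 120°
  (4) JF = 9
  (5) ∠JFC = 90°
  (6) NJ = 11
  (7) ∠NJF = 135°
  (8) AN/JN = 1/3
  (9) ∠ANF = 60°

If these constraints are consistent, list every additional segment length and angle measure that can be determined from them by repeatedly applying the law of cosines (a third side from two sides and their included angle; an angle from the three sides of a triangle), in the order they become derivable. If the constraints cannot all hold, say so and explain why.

The constraints are consistent. Derivable facts, in order:
After 1 step:
- CJ ≈ 16.64
- FG = 2·√127
- FN ≈ 18.49
After 2 steps:
- FA ≈ 16.96
- ∠CFG = 27.46°
- ∠CGF = 32.54°
- ∠CJF = 57.26°
- ∠FCJ = 32.74°
- ∠FNJ = 20.13°
- ∠JFN = 24.87°
After 3 steps:
- ∠AFN = 10.79°
- ∠FAN = 109.21°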